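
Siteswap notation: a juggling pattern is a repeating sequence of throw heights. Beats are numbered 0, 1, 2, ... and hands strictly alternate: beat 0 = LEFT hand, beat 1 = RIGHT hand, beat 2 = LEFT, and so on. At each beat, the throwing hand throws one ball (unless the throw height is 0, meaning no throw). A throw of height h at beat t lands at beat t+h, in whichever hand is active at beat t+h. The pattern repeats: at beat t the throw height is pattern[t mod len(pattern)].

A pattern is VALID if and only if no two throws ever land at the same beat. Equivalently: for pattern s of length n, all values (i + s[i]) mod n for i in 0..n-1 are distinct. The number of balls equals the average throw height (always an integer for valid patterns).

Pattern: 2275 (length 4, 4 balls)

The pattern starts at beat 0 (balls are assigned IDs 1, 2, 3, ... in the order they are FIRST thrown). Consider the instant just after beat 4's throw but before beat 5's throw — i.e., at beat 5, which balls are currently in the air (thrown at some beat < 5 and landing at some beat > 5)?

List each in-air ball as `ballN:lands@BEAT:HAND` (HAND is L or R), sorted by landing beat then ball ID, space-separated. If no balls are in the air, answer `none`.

Beat 0 (L): throw ball1 h=2 -> lands@2:L; in-air after throw: [b1@2:L]
Beat 1 (R): throw ball2 h=2 -> lands@3:R; in-air after throw: [b1@2:L b2@3:R]
Beat 2 (L): throw ball1 h=7 -> lands@9:R; in-air after throw: [b2@3:R b1@9:R]
Beat 3 (R): throw ball2 h=5 -> lands@8:L; in-air after throw: [b2@8:L b1@9:R]
Beat 4 (L): throw ball3 h=2 -> lands@6:L; in-air after throw: [b3@6:L b2@8:L b1@9:R]
Beat 5 (R): throw ball4 h=2 -> lands@7:R; in-air after throw: [b3@6:L b4@7:R b2@8:L b1@9:R]

Answer: ball3:lands@6:L ball2:lands@8:L ball1:lands@9:R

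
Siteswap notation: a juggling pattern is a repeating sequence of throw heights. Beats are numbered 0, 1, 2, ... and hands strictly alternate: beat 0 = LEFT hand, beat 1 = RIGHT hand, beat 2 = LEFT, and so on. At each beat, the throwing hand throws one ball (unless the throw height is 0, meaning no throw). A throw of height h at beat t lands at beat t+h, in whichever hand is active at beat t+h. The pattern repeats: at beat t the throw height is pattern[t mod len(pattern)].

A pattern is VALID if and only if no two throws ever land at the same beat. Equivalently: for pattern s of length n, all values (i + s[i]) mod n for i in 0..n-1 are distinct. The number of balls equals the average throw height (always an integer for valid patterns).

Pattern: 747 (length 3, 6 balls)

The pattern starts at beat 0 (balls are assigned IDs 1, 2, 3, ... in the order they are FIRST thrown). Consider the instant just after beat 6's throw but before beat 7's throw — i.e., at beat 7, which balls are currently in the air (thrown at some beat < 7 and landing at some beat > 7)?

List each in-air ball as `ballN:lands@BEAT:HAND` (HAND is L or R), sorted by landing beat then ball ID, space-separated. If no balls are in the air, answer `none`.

Beat 0 (L): throw ball1 h=7 -> lands@7:R; in-air after throw: [b1@7:R]
Beat 1 (R): throw ball2 h=4 -> lands@5:R; in-air after throw: [b2@5:R b1@7:R]
Beat 2 (L): throw ball3 h=7 -> lands@9:R; in-air after throw: [b2@5:R b1@7:R b3@9:R]
Beat 3 (R): throw ball4 h=7 -> lands@10:L; in-air after throw: [b2@5:R b1@7:R b3@9:R b4@10:L]
Beat 4 (L): throw ball5 h=4 -> lands@8:L; in-air after throw: [b2@5:R b1@7:R b5@8:L b3@9:R b4@10:L]
Beat 5 (R): throw ball2 h=7 -> lands@12:L; in-air after throw: [b1@7:R b5@8:L b3@9:R b4@10:L b2@12:L]
Beat 6 (L): throw ball6 h=7 -> lands@13:R; in-air after throw: [b1@7:R b5@8:L b3@9:R b4@10:L b2@12:L b6@13:R]
Beat 7 (R): throw ball1 h=4 -> lands@11:R; in-air after throw: [b5@8:L b3@9:R b4@10:L b1@11:R b2@12:L b6@13:R]

Answer: ball5:lands@8:L ball3:lands@9:R ball4:lands@10:L ball2:lands@12:L ball6:lands@13:R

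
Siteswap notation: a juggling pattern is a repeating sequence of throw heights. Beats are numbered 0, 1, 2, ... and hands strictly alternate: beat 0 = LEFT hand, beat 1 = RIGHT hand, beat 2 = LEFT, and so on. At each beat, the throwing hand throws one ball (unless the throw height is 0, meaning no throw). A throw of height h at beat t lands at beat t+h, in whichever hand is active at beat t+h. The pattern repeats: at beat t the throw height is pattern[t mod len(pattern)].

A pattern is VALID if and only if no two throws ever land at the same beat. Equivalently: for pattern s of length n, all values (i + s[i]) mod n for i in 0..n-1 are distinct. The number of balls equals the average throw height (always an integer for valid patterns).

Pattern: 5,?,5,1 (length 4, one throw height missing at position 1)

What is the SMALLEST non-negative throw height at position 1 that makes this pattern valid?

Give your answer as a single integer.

i=0: (0 + 5) mod 4 = 1
i=1: s[i]=? (unknown)
i=2: (2 + 5) mod 4 = 3
i=3: (3 + 1) mod 4 = 0
Known residues: [0, 1, 3]; need a permutation of 0..3, so missing residue r = 2
Need (1 + s) mod 4 = 2; smallest s = (2 - 1) mod 4 = 1

Answer: 1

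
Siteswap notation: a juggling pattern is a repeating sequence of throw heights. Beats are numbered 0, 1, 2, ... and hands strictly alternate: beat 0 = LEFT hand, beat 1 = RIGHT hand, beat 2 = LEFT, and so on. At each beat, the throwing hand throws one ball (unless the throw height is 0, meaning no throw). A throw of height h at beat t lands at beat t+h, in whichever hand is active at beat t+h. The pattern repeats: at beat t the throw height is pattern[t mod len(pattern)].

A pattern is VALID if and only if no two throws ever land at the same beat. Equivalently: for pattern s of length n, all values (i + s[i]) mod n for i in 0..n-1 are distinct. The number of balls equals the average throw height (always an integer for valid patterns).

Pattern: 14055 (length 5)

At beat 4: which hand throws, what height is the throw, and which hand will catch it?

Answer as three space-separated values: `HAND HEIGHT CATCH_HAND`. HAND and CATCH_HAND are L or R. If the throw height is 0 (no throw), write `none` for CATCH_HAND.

Answer: L 5 R

Derivation:
Beat 4: 4 mod 2 = 0, so hand = L
Throw height = pattern[4 mod 5] = pattern[4] = 5
Lands at beat 4+5=9, 9 mod 2 = 1, so catch hand = R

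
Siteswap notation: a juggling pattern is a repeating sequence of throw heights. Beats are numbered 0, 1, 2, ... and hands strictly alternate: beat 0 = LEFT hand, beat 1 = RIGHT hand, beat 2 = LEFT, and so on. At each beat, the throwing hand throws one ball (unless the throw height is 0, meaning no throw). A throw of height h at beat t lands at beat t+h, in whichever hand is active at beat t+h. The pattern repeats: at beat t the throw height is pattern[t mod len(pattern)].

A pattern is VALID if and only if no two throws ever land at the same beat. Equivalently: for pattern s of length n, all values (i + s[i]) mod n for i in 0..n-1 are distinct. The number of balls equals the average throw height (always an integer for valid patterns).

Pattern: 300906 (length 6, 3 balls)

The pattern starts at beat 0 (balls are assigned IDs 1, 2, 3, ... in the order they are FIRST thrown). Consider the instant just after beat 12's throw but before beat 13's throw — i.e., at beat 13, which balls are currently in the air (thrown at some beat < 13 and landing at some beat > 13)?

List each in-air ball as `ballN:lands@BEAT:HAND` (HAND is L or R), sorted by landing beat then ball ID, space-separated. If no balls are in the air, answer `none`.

Answer: ball1:lands@15:R ball2:lands@17:R ball3:lands@18:L

Derivation:
Beat 0 (L): throw ball1 h=3 -> lands@3:R; in-air after throw: [b1@3:R]
Beat 3 (R): throw ball1 h=9 -> lands@12:L; in-air after throw: [b1@12:L]
Beat 5 (R): throw ball2 h=6 -> lands@11:R; in-air after throw: [b2@11:R b1@12:L]
Beat 6 (L): throw ball3 h=3 -> lands@9:R; in-air after throw: [b3@9:R b2@11:R b1@12:L]
Beat 9 (R): throw ball3 h=9 -> lands@18:L; in-air after throw: [b2@11:R b1@12:L b3@18:L]
Beat 11 (R): throw ball2 h=6 -> lands@17:R; in-air after throw: [b1@12:L b2@17:R b3@18:L]
Beat 12 (L): throw ball1 h=3 -> lands@15:R; in-air after throw: [b1@15:R b2@17:R b3@18:L]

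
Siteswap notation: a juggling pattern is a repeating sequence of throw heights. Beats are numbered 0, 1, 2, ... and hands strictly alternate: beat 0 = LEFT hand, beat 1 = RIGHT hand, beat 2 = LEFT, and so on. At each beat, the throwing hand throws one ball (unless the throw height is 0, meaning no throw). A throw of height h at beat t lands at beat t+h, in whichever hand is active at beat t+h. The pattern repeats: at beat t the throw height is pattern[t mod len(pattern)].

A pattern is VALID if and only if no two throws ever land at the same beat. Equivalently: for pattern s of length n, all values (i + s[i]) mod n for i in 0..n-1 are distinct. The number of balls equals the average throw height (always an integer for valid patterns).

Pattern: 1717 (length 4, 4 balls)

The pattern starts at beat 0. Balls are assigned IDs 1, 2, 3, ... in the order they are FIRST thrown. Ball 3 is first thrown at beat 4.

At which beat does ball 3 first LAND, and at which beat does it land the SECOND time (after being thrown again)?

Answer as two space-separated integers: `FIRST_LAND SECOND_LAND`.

Beat 0 (L): throw ball1 h=1 -> lands@1:R; in-air after throw: [b1@1:R]
Beat 1 (R): throw ball1 h=7 -> lands@8:L; in-air after throw: [b1@8:L]
Beat 2 (L): throw ball2 h=1 -> lands@3:R; in-air after throw: [b2@3:R b1@8:L]
Beat 3 (R): throw ball2 h=7 -> lands@10:L; in-air after throw: [b1@8:L b2@10:L]
Beat 4 (L): throw ball3 h=1 -> lands@5:R; in-air after throw: [b3@5:R b1@8:L b2@10:L]
Beat 5 (R): throw ball3 h=7 -> lands@12:L; in-air after throw: [b1@8:L b2@10:L b3@12:L]
Beat 6 (L): throw ball4 h=1 -> lands@7:R; in-air after throw: [b4@7:R b1@8:L b2@10:L b3@12:L]
Beat 7 (R): throw ball4 h=7 -> lands@14:L; in-air after throw: [b1@8:L b2@10:L b3@12:L b4@14:L]
Beat 8 (L): throw ball1 h=1 -> lands@9:R; in-air after throw: [b1@9:R b2@10:L b3@12:L b4@14:L]
Beat 9 (R): throw ball1 h=7 -> lands@16:L; in-air after throw: [b2@10:L b3@12:L b4@14:L b1@16:L]
Beat 10 (L): throw ball2 h=1 -> lands@11:R; in-air after throw: [b2@11:R b3@12:L b4@14:L b1@16:L]
Beat 11 (R): throw ball2 h=7 -> lands@18:L; in-air after throw: [b3@12:L b4@14:L b1@16:L b2@18:L]
Beat 12 (L): throw ball3 h=1 -> lands@13:R; in-air after throw: [b3@13:R b4@14:L b1@16:L b2@18:L]
Ball 3: thrown@4 h=1 -> first land @5; rethrown@5 h=7 -> second land @12

Answer: 5 12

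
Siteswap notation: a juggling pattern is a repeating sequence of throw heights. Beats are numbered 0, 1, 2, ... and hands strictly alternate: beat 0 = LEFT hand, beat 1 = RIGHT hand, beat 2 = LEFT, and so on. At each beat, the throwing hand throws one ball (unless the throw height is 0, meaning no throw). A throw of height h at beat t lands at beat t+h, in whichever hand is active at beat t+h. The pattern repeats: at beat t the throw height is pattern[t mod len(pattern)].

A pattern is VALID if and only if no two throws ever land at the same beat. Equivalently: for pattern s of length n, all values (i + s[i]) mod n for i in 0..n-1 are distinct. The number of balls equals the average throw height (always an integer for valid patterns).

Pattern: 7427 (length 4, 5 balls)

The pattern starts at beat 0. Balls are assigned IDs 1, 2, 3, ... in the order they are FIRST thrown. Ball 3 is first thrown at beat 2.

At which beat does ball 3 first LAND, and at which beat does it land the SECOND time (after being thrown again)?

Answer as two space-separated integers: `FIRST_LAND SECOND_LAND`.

Beat 0 (L): throw ball1 h=7 -> lands@7:R; in-air after throw: [b1@7:R]
Beat 1 (R): throw ball2 h=4 -> lands@5:R; in-air after throw: [b2@5:R b1@7:R]
Beat 2 (L): throw ball3 h=2 -> lands@4:L; in-air after throw: [b3@4:L b2@5:R b1@7:R]
Beat 3 (R): throw ball4 h=7 -> lands@10:L; in-air after throw: [b3@4:L b2@5:R b1@7:R b4@10:L]
Beat 4 (L): throw ball3 h=7 -> lands@11:R; in-air after throw: [b2@5:R b1@7:R b4@10:L b3@11:R]
Beat 5 (R): throw ball2 h=4 -> lands@9:R; in-air after throw: [b1@7:R b2@9:R b4@10:L b3@11:R]
Beat 6 (L): throw ball5 h=2 -> lands@8:L; in-air after throw: [b1@7:R b5@8:L b2@9:R b4@10:L b3@11:R]
Beat 7 (R): throw ball1 h=7 -> lands@14:L; in-air after throw: [b5@8:L b2@9:R b4@10:L b3@11:R b1@14:L]
Beat 8 (L): throw ball5 h=7 -> lands@15:R; in-air after throw: [b2@9:R b4@10:L b3@11:R b1@14:L b5@15:R]
Beat 9 (R): throw ball2 h=4 -> lands@13:R; in-air after throw: [b4@10:L b3@11:R b2@13:R b1@14:L b5@15:R]
Beat 10 (L): throw ball4 h=2 -> lands@12:L; in-air after throw: [b3@11:R b4@12:L b2@13:R b1@14:L b5@15:R]
Beat 11 (R): throw ball3 h=7 -> lands@18:L; in-air after throw: [b4@12:L b2@13:R b1@14:L b5@15:R b3@18:L]
Ball 3: thrown@2 h=2 -> first land @4; rethrown@4 h=7 -> second land @11

Answer: 4 11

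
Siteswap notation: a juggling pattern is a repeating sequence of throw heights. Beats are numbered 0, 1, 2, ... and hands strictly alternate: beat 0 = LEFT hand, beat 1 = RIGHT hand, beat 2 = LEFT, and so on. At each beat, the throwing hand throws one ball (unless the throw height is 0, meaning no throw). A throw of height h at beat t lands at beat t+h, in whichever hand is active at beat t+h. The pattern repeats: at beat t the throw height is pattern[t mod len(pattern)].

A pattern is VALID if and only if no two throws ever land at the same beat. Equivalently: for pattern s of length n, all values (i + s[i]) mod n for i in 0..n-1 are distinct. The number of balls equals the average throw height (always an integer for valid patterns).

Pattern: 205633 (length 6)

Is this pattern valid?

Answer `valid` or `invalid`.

i=0: (i + s[i]) mod n = (0 + 2) mod 6 = 2
i=1: (i + s[i]) mod n = (1 + 0) mod 6 = 1
i=2: (i + s[i]) mod n = (2 + 5) mod 6 = 1
i=3: (i + s[i]) mod n = (3 + 6) mod 6 = 3
i=4: (i + s[i]) mod n = (4 + 3) mod 6 = 1
i=5: (i + s[i]) mod n = (5 + 3) mod 6 = 2
Residues: [2, 1, 1, 3, 1, 2], distinct: False

Answer: invalid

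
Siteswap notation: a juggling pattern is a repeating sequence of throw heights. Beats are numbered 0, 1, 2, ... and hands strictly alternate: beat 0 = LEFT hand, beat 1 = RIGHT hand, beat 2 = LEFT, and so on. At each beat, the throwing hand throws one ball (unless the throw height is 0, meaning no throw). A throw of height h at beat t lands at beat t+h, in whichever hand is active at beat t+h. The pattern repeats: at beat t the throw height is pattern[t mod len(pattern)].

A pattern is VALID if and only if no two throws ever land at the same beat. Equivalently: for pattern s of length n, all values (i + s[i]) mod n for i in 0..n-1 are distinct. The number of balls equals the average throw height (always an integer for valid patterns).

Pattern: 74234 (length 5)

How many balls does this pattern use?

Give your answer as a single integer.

Answer: 4

Derivation:
Pattern = [7, 4, 2, 3, 4], length n = 5
  position 0: throw height = 7, running sum = 7
  position 1: throw height = 4, running sum = 11
  position 2: throw height = 2, running sum = 13
  position 3: throw height = 3, running sum = 16
  position 4: throw height = 4, running sum = 20
Total sum = 20; balls = sum / n = 20 / 5 = 4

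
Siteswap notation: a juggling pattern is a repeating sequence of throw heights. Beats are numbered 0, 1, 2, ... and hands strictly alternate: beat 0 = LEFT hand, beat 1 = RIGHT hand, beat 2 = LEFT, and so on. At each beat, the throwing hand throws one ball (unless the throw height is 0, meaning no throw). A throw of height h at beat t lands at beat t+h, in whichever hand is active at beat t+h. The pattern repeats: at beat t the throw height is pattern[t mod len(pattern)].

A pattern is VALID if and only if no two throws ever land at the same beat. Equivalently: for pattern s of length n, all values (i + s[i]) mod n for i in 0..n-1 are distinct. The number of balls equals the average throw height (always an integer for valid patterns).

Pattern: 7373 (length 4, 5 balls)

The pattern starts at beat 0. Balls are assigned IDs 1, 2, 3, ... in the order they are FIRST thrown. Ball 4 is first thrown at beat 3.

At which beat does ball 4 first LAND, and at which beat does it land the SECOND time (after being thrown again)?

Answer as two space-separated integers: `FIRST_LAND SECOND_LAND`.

Beat 0 (L): throw ball1 h=7 -> lands@7:R; in-air after throw: [b1@7:R]
Beat 1 (R): throw ball2 h=3 -> lands@4:L; in-air after throw: [b2@4:L b1@7:R]
Beat 2 (L): throw ball3 h=7 -> lands@9:R; in-air after throw: [b2@4:L b1@7:R b3@9:R]
Beat 3 (R): throw ball4 h=3 -> lands@6:L; in-air after throw: [b2@4:L b4@6:L b1@7:R b3@9:R]
Beat 4 (L): throw ball2 h=7 -> lands@11:R; in-air after throw: [b4@6:L b1@7:R b3@9:R b2@11:R]
Beat 5 (R): throw ball5 h=3 -> lands@8:L; in-air after throw: [b4@6:L b1@7:R b5@8:L b3@9:R b2@11:R]
Beat 6 (L): throw ball4 h=7 -> lands@13:R; in-air after throw: [b1@7:R b5@8:L b3@9:R b2@11:R b4@13:R]
Beat 7 (R): throw ball1 h=3 -> lands@10:L; in-air after throw: [b5@8:L b3@9:R b1@10:L b2@11:R b4@13:R]
Beat 8 (L): throw ball5 h=7 -> lands@15:R; in-air after throw: [b3@9:R b1@10:L b2@11:R b4@13:R b5@15:R]
Beat 9 (R): throw ball3 h=3 -> lands@12:L; in-air after throw: [b1@10:L b2@11:R b3@12:L b4@13:R b5@15:R]
Beat 10 (L): throw ball1 h=7 -> lands@17:R; in-air after throw: [b2@11:R b3@12:L b4@13:R b5@15:R b1@17:R]
Beat 11 (R): throw ball2 h=3 -> lands@14:L; in-air after throw: [b3@12:L b4@13:R b2@14:L b5@15:R b1@17:R]
Beat 12 (L): throw ball3 h=7 -> lands@19:R; in-air after throw: [b4@13:R b2@14:L b5@15:R b1@17:R b3@19:R]
Beat 13 (R): throw ball4 h=3 -> lands@16:L; in-air after throw: [b2@14:L b5@15:R b4@16:L b1@17:R b3@19:R]
Ball 4: thrown@3 h=3 -> first land @6; rethrown@6 h=7 -> second land @13

Answer: 6 13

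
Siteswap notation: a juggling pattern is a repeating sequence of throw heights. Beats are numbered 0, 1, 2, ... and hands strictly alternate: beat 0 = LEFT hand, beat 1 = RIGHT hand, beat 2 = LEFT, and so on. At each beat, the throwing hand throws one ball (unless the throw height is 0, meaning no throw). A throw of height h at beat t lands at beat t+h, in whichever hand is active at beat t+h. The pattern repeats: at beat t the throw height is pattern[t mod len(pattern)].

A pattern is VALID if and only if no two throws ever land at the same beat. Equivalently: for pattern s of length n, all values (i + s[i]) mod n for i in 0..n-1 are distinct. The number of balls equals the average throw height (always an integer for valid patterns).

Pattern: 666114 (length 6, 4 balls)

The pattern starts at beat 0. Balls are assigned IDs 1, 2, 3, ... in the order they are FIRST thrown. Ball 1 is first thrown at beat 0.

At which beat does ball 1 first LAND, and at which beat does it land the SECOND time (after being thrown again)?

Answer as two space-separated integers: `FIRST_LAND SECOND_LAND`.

Answer: 6 12

Derivation:
Beat 0 (L): throw ball1 h=6 -> lands@6:L; in-air after throw: [b1@6:L]
Beat 1 (R): throw ball2 h=6 -> lands@7:R; in-air after throw: [b1@6:L b2@7:R]
Beat 2 (L): throw ball3 h=6 -> lands@8:L; in-air after throw: [b1@6:L b2@7:R b3@8:L]
Beat 3 (R): throw ball4 h=1 -> lands@4:L; in-air after throw: [b4@4:L b1@6:L b2@7:R b3@8:L]
Beat 4 (L): throw ball4 h=1 -> lands@5:R; in-air after throw: [b4@5:R b1@6:L b2@7:R b3@8:L]
Beat 5 (R): throw ball4 h=4 -> lands@9:R; in-air after throw: [b1@6:L b2@7:R b3@8:L b4@9:R]
Beat 6 (L): throw ball1 h=6 -> lands@12:L; in-air after throw: [b2@7:R b3@8:L b4@9:R b1@12:L]
Beat 7 (R): throw ball2 h=6 -> lands@13:R; in-air after throw: [b3@8:L b4@9:R b1@12:L b2@13:R]
Beat 8 (L): throw ball3 h=6 -> lands@14:L; in-air after throw: [b4@9:R b1@12:L b2@13:R b3@14:L]
Beat 9 (R): throw ball4 h=1 -> lands@10:L; in-air after throw: [b4@10:L b1@12:L b2@13:R b3@14:L]
Beat 10 (L): throw ball4 h=1 -> lands@11:R; in-air after throw: [b4@11:R b1@12:L b2@13:R b3@14:L]
Beat 11 (R): throw ball4 h=4 -> lands@15:R; in-air after throw: [b1@12:L b2@13:R b3@14:L b4@15:R]
Beat 12 (L): throw ball1 h=6 -> lands@18:L; in-air after throw: [b2@13:R b3@14:L b4@15:R b1@18:L]
Ball 1: thrown@0 h=6 -> first land @6; rethrown@6 h=6 -> second land @12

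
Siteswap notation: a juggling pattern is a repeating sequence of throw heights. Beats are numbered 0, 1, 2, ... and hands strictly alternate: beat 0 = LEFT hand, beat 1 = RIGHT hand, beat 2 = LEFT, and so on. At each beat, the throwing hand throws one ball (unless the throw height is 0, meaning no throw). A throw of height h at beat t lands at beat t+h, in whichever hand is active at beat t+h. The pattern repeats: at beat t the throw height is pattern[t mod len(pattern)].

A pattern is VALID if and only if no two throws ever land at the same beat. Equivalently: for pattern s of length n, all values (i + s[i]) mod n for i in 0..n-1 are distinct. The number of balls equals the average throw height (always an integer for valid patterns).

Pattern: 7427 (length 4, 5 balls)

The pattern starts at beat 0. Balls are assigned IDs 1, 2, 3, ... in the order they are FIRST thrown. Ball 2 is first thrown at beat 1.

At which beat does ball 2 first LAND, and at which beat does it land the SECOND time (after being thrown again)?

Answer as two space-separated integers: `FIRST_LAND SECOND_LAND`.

Answer: 5 9

Derivation:
Beat 0 (L): throw ball1 h=7 -> lands@7:R; in-air after throw: [b1@7:R]
Beat 1 (R): throw ball2 h=4 -> lands@5:R; in-air after throw: [b2@5:R b1@7:R]
Beat 2 (L): throw ball3 h=2 -> lands@4:L; in-air after throw: [b3@4:L b2@5:R b1@7:R]
Beat 3 (R): throw ball4 h=7 -> lands@10:L; in-air after throw: [b3@4:L b2@5:R b1@7:R b4@10:L]
Beat 4 (L): throw ball3 h=7 -> lands@11:R; in-air after throw: [b2@5:R b1@7:R b4@10:L b3@11:R]
Beat 5 (R): throw ball2 h=4 -> lands@9:R; in-air after throw: [b1@7:R b2@9:R b4@10:L b3@11:R]
Beat 6 (L): throw ball5 h=2 -> lands@8:L; in-air after throw: [b1@7:R b5@8:L b2@9:R b4@10:L b3@11:R]
Beat 7 (R): throw ball1 h=7 -> lands@14:L; in-air after throw: [b5@8:L b2@9:R b4@10:L b3@11:R b1@14:L]
Beat 8 (L): throw ball5 h=7 -> lands@15:R; in-air after throw: [b2@9:R b4@10:L b3@11:R b1@14:L b5@15:R]
Beat 9 (R): throw ball2 h=4 -> lands@13:R; in-air after throw: [b4@10:L b3@11:R b2@13:R b1@14:L b5@15:R]
Ball 2: thrown@1 h=4 -> first land @5; rethrown@5 h=4 -> second land @9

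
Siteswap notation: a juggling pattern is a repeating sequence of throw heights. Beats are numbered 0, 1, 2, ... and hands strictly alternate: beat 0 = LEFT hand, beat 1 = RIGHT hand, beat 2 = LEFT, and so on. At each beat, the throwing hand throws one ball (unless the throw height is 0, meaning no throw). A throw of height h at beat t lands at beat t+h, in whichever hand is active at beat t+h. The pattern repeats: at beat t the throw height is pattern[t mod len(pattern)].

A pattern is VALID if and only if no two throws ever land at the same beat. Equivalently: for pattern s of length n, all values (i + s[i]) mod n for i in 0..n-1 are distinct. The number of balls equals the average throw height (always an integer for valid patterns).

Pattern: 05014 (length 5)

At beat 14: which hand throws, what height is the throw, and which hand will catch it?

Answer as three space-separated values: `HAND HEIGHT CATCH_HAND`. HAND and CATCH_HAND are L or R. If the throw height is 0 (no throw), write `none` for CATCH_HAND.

Answer: L 4 L

Derivation:
Beat 14: 14 mod 2 = 0, so hand = L
Throw height = pattern[14 mod 5] = pattern[4] = 4
Lands at beat 14+4=18, 18 mod 2 = 0, so catch hand = L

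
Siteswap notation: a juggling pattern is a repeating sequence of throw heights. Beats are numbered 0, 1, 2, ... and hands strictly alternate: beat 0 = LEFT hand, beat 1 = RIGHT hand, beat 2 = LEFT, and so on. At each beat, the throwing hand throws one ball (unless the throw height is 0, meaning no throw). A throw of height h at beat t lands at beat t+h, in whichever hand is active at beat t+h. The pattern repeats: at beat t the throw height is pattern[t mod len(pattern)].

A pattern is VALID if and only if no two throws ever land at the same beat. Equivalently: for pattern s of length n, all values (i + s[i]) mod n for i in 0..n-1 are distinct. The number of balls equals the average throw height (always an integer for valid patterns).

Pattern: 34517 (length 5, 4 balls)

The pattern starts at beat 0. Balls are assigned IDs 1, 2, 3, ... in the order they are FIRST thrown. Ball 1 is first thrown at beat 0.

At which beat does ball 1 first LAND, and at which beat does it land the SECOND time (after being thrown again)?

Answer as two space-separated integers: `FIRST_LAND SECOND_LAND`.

Beat 0 (L): throw ball1 h=3 -> lands@3:R; in-air after throw: [b1@3:R]
Beat 1 (R): throw ball2 h=4 -> lands@5:R; in-air after throw: [b1@3:R b2@5:R]
Beat 2 (L): throw ball3 h=5 -> lands@7:R; in-air after throw: [b1@3:R b2@5:R b3@7:R]
Beat 3 (R): throw ball1 h=1 -> lands@4:L; in-air after throw: [b1@4:L b2@5:R b3@7:R]
Beat 4 (L): throw ball1 h=7 -> lands@11:R; in-air after throw: [b2@5:R b3@7:R b1@11:R]
Ball 1: thrown@0 h=3 -> first land @3; rethrown@3 h=1 -> second land @4

Answer: 3 4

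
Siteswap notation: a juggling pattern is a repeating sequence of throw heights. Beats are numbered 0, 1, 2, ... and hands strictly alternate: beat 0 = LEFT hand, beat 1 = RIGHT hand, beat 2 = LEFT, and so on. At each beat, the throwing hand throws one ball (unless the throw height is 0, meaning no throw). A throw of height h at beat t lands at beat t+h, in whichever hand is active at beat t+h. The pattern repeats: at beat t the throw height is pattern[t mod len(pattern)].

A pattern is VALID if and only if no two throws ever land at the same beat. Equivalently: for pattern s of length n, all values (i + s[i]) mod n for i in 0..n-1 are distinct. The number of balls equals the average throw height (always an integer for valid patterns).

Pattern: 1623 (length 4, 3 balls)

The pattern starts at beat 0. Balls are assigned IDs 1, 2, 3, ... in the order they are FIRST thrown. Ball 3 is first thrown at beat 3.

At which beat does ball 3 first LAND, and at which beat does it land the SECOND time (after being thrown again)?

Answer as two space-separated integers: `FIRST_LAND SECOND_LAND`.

Beat 0 (L): throw ball1 h=1 -> lands@1:R; in-air after throw: [b1@1:R]
Beat 1 (R): throw ball1 h=6 -> lands@7:R; in-air after throw: [b1@7:R]
Beat 2 (L): throw ball2 h=2 -> lands@4:L; in-air after throw: [b2@4:L b1@7:R]
Beat 3 (R): throw ball3 h=3 -> lands@6:L; in-air after throw: [b2@4:L b3@6:L b1@7:R]
Beat 4 (L): throw ball2 h=1 -> lands@5:R; in-air after throw: [b2@5:R b3@6:L b1@7:R]
Beat 5 (R): throw ball2 h=6 -> lands@11:R; in-air after throw: [b3@6:L b1@7:R b2@11:R]
Beat 6 (L): throw ball3 h=2 -> lands@8:L; in-air after throw: [b1@7:R b3@8:L b2@11:R]
Beat 7 (R): throw ball1 h=3 -> lands@10:L; in-air after throw: [b3@8:L b1@10:L b2@11:R]
Beat 8 (L): throw ball3 h=1 -> lands@9:R; in-air after throw: [b3@9:R b1@10:L b2@11:R]
Ball 3: thrown@3 h=3 -> first land @6; rethrown@6 h=2 -> second land @8

Answer: 6 8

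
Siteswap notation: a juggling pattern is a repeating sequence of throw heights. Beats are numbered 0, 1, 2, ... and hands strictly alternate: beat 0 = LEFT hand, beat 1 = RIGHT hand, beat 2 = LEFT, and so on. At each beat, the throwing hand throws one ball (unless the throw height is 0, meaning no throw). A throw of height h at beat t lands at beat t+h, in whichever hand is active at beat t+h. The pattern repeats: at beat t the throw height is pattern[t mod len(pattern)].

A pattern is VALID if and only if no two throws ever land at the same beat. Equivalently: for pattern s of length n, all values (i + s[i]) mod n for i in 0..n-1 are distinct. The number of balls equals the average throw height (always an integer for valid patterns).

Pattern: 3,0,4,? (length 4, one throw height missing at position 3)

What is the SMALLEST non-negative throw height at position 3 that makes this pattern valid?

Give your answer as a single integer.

Answer: 1

Derivation:
i=0: (0 + 3) mod 4 = 3
i=1: (1 + 0) mod 4 = 1
i=2: (2 + 4) mod 4 = 2
i=3: s[i]=? (unknown)
Known residues: [1, 2, 3]; need a permutation of 0..3, so missing residue r = 0
Need (3 + s) mod 4 = 0; smallest s = (0 - 3) mod 4 = 1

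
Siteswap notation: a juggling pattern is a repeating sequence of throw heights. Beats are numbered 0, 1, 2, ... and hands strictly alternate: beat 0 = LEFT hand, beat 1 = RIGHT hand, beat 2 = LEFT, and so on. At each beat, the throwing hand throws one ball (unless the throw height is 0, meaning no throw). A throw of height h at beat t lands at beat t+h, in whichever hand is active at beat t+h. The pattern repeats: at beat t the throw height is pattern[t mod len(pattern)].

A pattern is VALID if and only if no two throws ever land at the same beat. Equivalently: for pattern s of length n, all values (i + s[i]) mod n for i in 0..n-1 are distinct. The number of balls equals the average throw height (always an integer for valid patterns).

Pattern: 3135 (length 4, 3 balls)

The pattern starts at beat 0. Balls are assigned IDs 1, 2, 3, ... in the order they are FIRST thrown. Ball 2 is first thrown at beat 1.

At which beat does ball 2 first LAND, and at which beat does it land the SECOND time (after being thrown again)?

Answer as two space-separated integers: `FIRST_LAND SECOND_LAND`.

Beat 0 (L): throw ball1 h=3 -> lands@3:R; in-air after throw: [b1@3:R]
Beat 1 (R): throw ball2 h=1 -> lands@2:L; in-air after throw: [b2@2:L b1@3:R]
Beat 2 (L): throw ball2 h=3 -> lands@5:R; in-air after throw: [b1@3:R b2@5:R]
Beat 3 (R): throw ball1 h=5 -> lands@8:L; in-air after throw: [b2@5:R b1@8:L]
Beat 4 (L): throw ball3 h=3 -> lands@7:R; in-air after throw: [b2@5:R b3@7:R b1@8:L]
Beat 5 (R): throw ball2 h=1 -> lands@6:L; in-air after throw: [b2@6:L b3@7:R b1@8:L]
Ball 2: thrown@1 h=1 -> first land @2; rethrown@2 h=3 -> second land @5

Answer: 2 5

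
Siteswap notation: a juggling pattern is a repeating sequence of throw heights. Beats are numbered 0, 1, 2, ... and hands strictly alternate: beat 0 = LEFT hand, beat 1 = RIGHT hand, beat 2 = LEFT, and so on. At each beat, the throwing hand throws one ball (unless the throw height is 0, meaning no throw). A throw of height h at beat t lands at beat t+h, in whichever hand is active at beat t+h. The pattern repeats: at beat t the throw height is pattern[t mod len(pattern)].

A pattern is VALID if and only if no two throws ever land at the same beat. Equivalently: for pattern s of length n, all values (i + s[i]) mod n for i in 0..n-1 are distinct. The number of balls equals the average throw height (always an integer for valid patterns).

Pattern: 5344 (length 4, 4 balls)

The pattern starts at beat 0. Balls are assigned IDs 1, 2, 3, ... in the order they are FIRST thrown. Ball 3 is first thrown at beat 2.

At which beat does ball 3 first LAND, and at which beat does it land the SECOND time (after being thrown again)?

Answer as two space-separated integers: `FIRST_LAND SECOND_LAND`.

Beat 0 (L): throw ball1 h=5 -> lands@5:R; in-air after throw: [b1@5:R]
Beat 1 (R): throw ball2 h=3 -> lands@4:L; in-air after throw: [b2@4:L b1@5:R]
Beat 2 (L): throw ball3 h=4 -> lands@6:L; in-air after throw: [b2@4:L b1@5:R b3@6:L]
Beat 3 (R): throw ball4 h=4 -> lands@7:R; in-air after throw: [b2@4:L b1@5:R b3@6:L b4@7:R]
Beat 4 (L): throw ball2 h=5 -> lands@9:R; in-air after throw: [b1@5:R b3@6:L b4@7:R b2@9:R]
Beat 5 (R): throw ball1 h=3 -> lands@8:L; in-air after throw: [b3@6:L b4@7:R b1@8:L b2@9:R]
Beat 6 (L): throw ball3 h=4 -> lands@10:L; in-air after throw: [b4@7:R b1@8:L b2@9:R b3@10:L]
Beat 7 (R): throw ball4 h=4 -> lands@11:R; in-air after throw: [b1@8:L b2@9:R b3@10:L b4@11:R]
Beat 8 (L): throw ball1 h=5 -> lands@13:R; in-air after throw: [b2@9:R b3@10:L b4@11:R b1@13:R]
Beat 9 (R): throw ball2 h=3 -> lands@12:L; in-air after throw: [b3@10:L b4@11:R b2@12:L b1@13:R]
Beat 10 (L): throw ball3 h=4 -> lands@14:L; in-air after throw: [b4@11:R b2@12:L b1@13:R b3@14:L]
Ball 3: thrown@2 h=4 -> first land @6; rethrown@6 h=4 -> second land @10

Answer: 6 10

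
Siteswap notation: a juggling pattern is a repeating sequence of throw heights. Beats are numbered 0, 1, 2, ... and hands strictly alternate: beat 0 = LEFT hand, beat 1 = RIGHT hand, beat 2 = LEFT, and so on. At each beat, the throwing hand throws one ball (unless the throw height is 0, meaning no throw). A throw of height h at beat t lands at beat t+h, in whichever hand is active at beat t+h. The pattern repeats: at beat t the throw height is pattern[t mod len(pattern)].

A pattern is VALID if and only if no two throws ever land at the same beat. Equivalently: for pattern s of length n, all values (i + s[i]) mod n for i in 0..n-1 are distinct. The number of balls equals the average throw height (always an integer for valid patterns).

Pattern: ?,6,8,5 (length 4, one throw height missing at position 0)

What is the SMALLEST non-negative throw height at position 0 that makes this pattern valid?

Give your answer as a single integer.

i=0: s[i]=? (unknown)
i=1: (1 + 6) mod 4 = 3
i=2: (2 + 8) mod 4 = 2
i=3: (3 + 5) mod 4 = 0
Known residues: [0, 2, 3]; need a permutation of 0..3, so missing residue r = 1
Need (0 + s) mod 4 = 1; smallest s = (1 - 0) mod 4 = 1

Answer: 1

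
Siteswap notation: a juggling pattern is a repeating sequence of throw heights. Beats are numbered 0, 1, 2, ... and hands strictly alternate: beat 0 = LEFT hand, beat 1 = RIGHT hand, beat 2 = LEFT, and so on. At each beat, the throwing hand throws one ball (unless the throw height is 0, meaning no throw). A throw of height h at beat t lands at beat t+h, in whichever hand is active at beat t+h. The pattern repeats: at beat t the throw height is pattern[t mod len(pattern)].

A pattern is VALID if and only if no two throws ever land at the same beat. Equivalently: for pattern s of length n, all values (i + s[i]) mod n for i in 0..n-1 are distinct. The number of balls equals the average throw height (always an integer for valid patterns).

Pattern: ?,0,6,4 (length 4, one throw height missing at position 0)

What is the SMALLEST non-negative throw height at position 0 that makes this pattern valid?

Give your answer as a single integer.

i=0: s[i]=? (unknown)
i=1: (1 + 0) mod 4 = 1
i=2: (2 + 6) mod 4 = 0
i=3: (3 + 4) mod 4 = 3
Known residues: [0, 1, 3]; need a permutation of 0..3, so missing residue r = 2
Need (0 + s) mod 4 = 2; smallest s = (2 - 0) mod 4 = 2

Answer: 2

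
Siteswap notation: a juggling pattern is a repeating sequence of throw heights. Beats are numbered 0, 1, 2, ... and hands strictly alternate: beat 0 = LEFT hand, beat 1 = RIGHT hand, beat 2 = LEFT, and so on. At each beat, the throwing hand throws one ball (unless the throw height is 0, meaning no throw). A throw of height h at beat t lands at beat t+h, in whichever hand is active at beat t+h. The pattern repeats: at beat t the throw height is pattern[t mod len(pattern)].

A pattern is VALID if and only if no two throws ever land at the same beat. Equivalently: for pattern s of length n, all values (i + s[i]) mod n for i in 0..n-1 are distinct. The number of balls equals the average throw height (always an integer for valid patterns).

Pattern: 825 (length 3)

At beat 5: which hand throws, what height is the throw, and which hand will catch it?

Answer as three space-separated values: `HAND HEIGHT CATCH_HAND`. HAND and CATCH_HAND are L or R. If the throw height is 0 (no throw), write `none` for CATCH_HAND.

Answer: R 5 L

Derivation:
Beat 5: 5 mod 2 = 1, so hand = R
Throw height = pattern[5 mod 3] = pattern[2] = 5
Lands at beat 5+5=10, 10 mod 2 = 0, so catch hand = L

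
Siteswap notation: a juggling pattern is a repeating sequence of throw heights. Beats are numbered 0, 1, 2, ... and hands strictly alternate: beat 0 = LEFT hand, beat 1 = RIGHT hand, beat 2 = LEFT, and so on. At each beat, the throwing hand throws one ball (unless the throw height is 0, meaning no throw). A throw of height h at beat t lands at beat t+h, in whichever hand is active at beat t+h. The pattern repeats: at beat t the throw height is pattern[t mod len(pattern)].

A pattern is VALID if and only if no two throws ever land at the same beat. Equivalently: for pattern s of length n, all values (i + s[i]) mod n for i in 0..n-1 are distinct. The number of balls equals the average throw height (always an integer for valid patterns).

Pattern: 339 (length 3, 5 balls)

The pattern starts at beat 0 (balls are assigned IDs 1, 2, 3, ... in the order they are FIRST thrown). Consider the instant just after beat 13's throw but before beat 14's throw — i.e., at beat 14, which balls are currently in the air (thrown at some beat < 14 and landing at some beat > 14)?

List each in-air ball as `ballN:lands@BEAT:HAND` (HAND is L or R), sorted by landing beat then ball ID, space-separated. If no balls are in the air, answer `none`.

Beat 0 (L): throw ball1 h=3 -> lands@3:R; in-air after throw: [b1@3:R]
Beat 1 (R): throw ball2 h=3 -> lands@4:L; in-air after throw: [b1@3:R b2@4:L]
Beat 2 (L): throw ball3 h=9 -> lands@11:R; in-air after throw: [b1@3:R b2@4:L b3@11:R]
Beat 3 (R): throw ball1 h=3 -> lands@6:L; in-air after throw: [b2@4:L b1@6:L b3@11:R]
Beat 4 (L): throw ball2 h=3 -> lands@7:R; in-air after throw: [b1@6:L b2@7:R b3@11:R]
Beat 5 (R): throw ball4 h=9 -> lands@14:L; in-air after throw: [b1@6:L b2@7:R b3@11:R b4@14:L]
Beat 6 (L): throw ball1 h=3 -> lands@9:R; in-air after throw: [b2@7:R b1@9:R b3@11:R b4@14:L]
Beat 7 (R): throw ball2 h=3 -> lands@10:L; in-air after throw: [b1@9:R b2@10:L b3@11:R b4@14:L]
Beat 8 (L): throw ball5 h=9 -> lands@17:R; in-air after throw: [b1@9:R b2@10:L b3@11:R b4@14:L b5@17:R]
Beat 9 (R): throw ball1 h=3 -> lands@12:L; in-air after throw: [b2@10:L b3@11:R b1@12:L b4@14:L b5@17:R]
Beat 10 (L): throw ball2 h=3 -> lands@13:R; in-air after throw: [b3@11:R b1@12:L b2@13:R b4@14:L b5@17:R]
Beat 11 (R): throw ball3 h=9 -> lands@20:L; in-air after throw: [b1@12:L b2@13:R b4@14:L b5@17:R b3@20:L]
Beat 12 (L): throw ball1 h=3 -> lands@15:R; in-air after throw: [b2@13:R b4@14:L b1@15:R b5@17:R b3@20:L]
Beat 13 (R): throw ball2 h=3 -> lands@16:L; in-air after throw: [b4@14:L b1@15:R b2@16:L b5@17:R b3@20:L]
Beat 14 (L): throw ball4 h=9 -> lands@23:R; in-air after throw: [b1@15:R b2@16:L b5@17:R b3@20:L b4@23:R]

Answer: ball1:lands@15:R ball2:lands@16:L ball5:lands@17:R ball3:lands@20:L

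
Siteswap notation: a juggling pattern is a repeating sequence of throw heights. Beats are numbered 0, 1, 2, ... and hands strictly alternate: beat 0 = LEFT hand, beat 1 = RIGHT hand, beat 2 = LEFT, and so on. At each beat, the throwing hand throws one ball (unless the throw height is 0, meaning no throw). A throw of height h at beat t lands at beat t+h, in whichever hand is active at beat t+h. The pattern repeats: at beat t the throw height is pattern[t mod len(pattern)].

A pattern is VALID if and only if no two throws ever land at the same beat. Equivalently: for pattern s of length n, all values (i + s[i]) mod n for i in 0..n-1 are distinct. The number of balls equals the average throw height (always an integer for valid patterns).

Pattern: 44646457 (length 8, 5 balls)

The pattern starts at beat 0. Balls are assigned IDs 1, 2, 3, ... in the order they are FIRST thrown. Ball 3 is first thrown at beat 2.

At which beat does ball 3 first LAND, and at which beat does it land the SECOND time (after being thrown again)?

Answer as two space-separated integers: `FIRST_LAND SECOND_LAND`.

Answer: 8 12

Derivation:
Beat 0 (L): throw ball1 h=4 -> lands@4:L; in-air after throw: [b1@4:L]
Beat 1 (R): throw ball2 h=4 -> lands@5:R; in-air after throw: [b1@4:L b2@5:R]
Beat 2 (L): throw ball3 h=6 -> lands@8:L; in-air after throw: [b1@4:L b2@5:R b3@8:L]
Beat 3 (R): throw ball4 h=4 -> lands@7:R; in-air after throw: [b1@4:L b2@5:R b4@7:R b3@8:L]
Beat 4 (L): throw ball1 h=6 -> lands@10:L; in-air after throw: [b2@5:R b4@7:R b3@8:L b1@10:L]
Beat 5 (R): throw ball2 h=4 -> lands@9:R; in-air after throw: [b4@7:R b3@8:L b2@9:R b1@10:L]
Beat 6 (L): throw ball5 h=5 -> lands@11:R; in-air after throw: [b4@7:R b3@8:L b2@9:R b1@10:L b5@11:R]
Beat 7 (R): throw ball4 h=7 -> lands@14:L; in-air after throw: [b3@8:L b2@9:R b1@10:L b5@11:R b4@14:L]
Beat 8 (L): throw ball3 h=4 -> lands@12:L; in-air after throw: [b2@9:R b1@10:L b5@11:R b3@12:L b4@14:L]
Beat 9 (R): throw ball2 h=4 -> lands@13:R; in-air after throw: [b1@10:L b5@11:R b3@12:L b2@13:R b4@14:L]
Beat 10 (L): throw ball1 h=6 -> lands@16:L; in-air after throw: [b5@11:R b3@12:L b2@13:R b4@14:L b1@16:L]
Beat 11 (R): throw ball5 h=4 -> lands@15:R; in-air after throw: [b3@12:L b2@13:R b4@14:L b5@15:R b1@16:L]
Beat 12 (L): throw ball3 h=6 -> lands@18:L; in-air after throw: [b2@13:R b4@14:L b5@15:R b1@16:L b3@18:L]
Ball 3: thrown@2 h=6 -> first land @8; rethrown@8 h=4 -> second land @12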